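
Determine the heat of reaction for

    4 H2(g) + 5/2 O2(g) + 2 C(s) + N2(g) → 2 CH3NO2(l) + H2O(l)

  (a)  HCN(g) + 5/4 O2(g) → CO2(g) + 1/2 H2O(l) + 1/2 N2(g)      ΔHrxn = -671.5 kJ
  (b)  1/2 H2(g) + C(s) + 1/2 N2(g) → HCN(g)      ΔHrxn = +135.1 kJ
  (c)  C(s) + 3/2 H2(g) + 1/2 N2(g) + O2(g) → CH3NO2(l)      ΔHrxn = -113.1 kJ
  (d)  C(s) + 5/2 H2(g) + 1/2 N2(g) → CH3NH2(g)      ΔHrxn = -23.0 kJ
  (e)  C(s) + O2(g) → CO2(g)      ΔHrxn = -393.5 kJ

(a) × 2: (2)·(-671.5) = -1343.0 kJ
(b) × 2: (2)·(+135.1) = +270.2 kJ
(c) × 2: (2)·(-113.1) = -226.2 kJ
(d): not needed.
(e) reversed and × 2: (-2)·(-393.5) = +787.0 kJ
Summing the manipulated equations, ΔHrxn = (2)·(-671.5) + (2)·(+135.1) + (2)·(-113.1) + (-2)·(-393.5) = -512.0 kJ

ΔHrxn = -512.0 kJ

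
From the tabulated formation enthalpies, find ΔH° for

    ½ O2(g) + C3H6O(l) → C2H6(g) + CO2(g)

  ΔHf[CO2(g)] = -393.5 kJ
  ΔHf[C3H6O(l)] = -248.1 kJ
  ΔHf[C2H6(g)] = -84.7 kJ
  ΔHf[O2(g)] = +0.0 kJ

ΔH°rxn = Σ nΔHf°(products) − Σ nΔHf°(reactants).
Products: 1·(-84.7) + 1·(-393.5) = -478.2
Reactants: 1/2·(+0.0) + 1·(-248.1) = -248.1
ΔH° = (-478.2) − (-248.1) = -230.1 kJ

ΔH° = -230.1 kJ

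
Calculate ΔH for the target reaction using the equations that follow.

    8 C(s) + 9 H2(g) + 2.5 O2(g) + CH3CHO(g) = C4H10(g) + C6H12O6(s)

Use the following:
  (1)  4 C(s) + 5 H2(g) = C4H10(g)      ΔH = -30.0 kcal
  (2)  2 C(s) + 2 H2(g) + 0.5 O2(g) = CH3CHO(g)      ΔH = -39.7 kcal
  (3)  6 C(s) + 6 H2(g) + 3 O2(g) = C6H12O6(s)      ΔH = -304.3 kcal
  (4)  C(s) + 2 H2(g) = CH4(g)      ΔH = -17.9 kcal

(1) as written: -30.0 kcal
(2) reversed: +39.7 kcal
(3) as written: -304.3 kcal
(4): not needed.
Summing the manipulated equations, ΔH = (1)·(-30.0) + (-1)·(-39.7) + (1)·(-304.3) = -294.6 kcal

ΔH = -294.6 kcal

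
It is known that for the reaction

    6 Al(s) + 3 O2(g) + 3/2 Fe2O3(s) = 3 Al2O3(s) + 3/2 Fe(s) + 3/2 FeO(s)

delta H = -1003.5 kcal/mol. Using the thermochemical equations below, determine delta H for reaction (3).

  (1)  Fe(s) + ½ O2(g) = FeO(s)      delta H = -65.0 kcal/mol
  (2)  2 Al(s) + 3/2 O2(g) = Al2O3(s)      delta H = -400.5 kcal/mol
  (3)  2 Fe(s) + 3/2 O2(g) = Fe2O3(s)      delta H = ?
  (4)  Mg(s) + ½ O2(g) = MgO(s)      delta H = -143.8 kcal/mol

delta H = -197.0 kcal/mol

(1) × 3/2: (3/2)·(-65.0) = -97.5 kcal/mol
(2) × 3: (3)·(-400.5) = -1201.5 kcal/mol
(3) reversed and × 3/2: contributes −3/2·x
(4): not needed.
-1003.5 = (-97.5) + (-1201.5) − 3/2·x
x = (-1003.5 − (-1299.0)) / (-3/2) = -197.0 kcal/mol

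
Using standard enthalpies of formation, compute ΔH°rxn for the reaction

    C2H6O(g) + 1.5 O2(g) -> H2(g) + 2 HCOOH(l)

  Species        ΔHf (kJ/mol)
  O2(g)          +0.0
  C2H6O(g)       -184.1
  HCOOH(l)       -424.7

Products: 1·(+0.0) + 2·(-424.7) = -849.4
Reactants: 1·(-184.1) + 3/2·(+0.0) = -184.1
ΔH°rxn = (-849.4) − (-184.1) = -665.3 kJ/mol

ΔH°rxn = -665.3 kJ/mol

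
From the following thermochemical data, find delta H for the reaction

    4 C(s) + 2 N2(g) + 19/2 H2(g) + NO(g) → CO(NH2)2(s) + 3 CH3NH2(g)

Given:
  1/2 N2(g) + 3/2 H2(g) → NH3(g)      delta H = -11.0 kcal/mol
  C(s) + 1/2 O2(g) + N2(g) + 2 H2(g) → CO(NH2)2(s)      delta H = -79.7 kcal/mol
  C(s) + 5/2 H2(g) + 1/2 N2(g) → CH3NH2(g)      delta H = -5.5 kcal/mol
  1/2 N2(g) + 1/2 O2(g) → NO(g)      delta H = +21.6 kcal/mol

equation 1: not needed.
equation 2 as written: -79.7 kcal/mol
equation 3 × 3: (3)·(-5.5) = -16.5 kcal/mol
equation 4 reversed: -21.6 kcal/mol
Since enthalpy is a state function, delta H = (1)·(-79.7) + (3)·(-5.5) + (-1)·(+21.6) = -117.8 kcal/mol

delta H = -117.8 kcal/mol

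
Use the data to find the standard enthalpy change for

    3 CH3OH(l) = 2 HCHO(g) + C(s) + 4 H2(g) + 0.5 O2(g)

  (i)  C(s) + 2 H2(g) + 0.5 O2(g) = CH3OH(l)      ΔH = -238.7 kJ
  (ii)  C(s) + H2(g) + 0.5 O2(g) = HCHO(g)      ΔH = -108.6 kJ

(i) reversed and × 3 (CH3OH(l) must end up as a reactant; ×3 to match 3 CH3OH(l) in the target): (-3)·(-238.7) = +716.1 kJ
(ii) × 2 (scale by 2 for the 2 HCHO(g)): (2)·(-108.6) = -217.2 kJ
Combining the equations, ΔH = (+716.1) + (-217.2) = 498.9 kJ

ΔH = 498.9 kJ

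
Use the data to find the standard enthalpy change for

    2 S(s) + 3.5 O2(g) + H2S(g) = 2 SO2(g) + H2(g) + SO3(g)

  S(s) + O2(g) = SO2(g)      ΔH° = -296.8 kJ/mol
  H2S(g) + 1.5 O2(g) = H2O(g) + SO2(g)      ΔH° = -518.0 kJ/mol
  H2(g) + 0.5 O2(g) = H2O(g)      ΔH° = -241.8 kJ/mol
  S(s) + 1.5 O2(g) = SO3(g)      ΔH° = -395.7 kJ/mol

ΔH° = -968.7 kJ/mol

equation 1 as written: -296.8 kJ/mol
equation 2 as written: -518.0 kJ/mol
equation 3 reversed: +241.8 kJ/mol
equation 4 as written: -395.7 kJ/mol
ΔH° = (-296.8) + (-518.0) + (+241.8) + (-395.7) = -968.7 kJ/mol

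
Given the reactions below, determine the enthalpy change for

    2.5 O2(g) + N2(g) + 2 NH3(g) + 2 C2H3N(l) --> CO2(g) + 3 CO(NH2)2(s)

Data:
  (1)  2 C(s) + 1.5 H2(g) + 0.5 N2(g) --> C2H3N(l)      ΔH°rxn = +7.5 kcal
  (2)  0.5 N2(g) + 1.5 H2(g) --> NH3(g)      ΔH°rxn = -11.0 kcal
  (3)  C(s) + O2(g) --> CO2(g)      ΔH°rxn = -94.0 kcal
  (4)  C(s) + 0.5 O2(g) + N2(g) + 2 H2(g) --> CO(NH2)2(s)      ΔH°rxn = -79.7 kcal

(1) reversed and × 2 (reverse to put C2H3N(l) on the reactant side; scale by 2 for the 2 C2H3N(l)): (-2)·(+7.5) = -15.0 kcal
(2) reversed and × 2 (NH3(g) must end up as a reactant; scale by 2 for the 2 NH3(g)): (-2)·(-11.0) = +22.0 kcal
(3) as written (CO2(g) already on the product side): -94.0 kcal
(4) × 3 (scale by 3 for the 3 CO(NH2)2(s)): (3)·(-79.7) = -239.1 kcal
Summing the manipulated equations, ΔH°rxn = (-2)·(+7.5) + (-2)·(-11.0) + (1)·(-94.0) + (3)·(-79.7) = -326.1 kcal

ΔH°rxn = -326.1 kcal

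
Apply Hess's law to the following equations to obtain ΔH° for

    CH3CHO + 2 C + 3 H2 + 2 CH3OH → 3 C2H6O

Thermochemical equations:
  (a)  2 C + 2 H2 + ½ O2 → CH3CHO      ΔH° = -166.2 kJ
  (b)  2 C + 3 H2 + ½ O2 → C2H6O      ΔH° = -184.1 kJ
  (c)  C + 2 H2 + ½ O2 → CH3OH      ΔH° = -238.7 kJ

ΔH° = 91.3 kJ

(a) reversed: +166.2 kJ
(b) × 3: (3)·(-184.1) = -552.3 kJ
(c) reversed and × 2: (-2)·(-238.7) = +477.4 kJ
ΔH° = (+166.2) + (-552.3) + (+477.4) = 91.3 kJ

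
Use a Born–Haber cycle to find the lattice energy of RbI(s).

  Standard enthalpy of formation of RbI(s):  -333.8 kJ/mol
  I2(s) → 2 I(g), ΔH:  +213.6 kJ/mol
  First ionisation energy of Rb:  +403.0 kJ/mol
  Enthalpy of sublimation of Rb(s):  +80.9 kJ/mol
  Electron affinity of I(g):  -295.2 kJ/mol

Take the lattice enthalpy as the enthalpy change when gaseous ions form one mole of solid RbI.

U = -629.3 kJ/mol

ΔHf° = 1·ΔHsub + 1·(ΣIE) + 1/2·D(I2) + 1·EA + U
-333.8 = 1·(+80.9) + 1·(+403.0) + 1/2·(+213.6) + 1·(-295.2) + U
U = -333.8 − (+295.5) = -629.3 kJ/mol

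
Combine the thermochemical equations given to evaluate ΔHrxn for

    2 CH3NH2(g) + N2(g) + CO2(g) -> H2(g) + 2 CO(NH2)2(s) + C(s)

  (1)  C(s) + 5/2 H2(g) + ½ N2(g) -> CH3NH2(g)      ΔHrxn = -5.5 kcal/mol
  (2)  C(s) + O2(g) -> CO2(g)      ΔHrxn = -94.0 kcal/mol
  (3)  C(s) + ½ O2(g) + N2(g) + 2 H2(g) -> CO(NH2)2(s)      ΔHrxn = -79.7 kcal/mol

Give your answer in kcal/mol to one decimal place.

(1) reversed and × 2: (-2)·(-5.5) = +11.0 kcal/mol
(2) reversed: +94.0 kcal/mol
(3) × 2: (2)·(-79.7) = -159.4 kcal/mol
Combining the equations, ΔHrxn = (+11.0) + (+94.0) + (-159.4) = -54.4 kcal/mol

ΔHrxn = -54.4 kcal/mol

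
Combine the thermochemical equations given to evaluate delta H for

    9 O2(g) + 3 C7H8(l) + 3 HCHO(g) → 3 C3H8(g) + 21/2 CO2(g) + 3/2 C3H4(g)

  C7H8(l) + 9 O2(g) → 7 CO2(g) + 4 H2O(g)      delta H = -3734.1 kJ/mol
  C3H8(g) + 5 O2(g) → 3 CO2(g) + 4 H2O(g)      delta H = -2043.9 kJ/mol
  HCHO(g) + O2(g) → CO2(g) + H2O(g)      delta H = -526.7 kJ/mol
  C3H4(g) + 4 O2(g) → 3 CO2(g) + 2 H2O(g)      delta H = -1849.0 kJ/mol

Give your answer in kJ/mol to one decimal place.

delta H = -3877.2 kJ/mol

equation 1 × 3 (scale by 3 for the 3 C7H8(l)): (3)·(-3734.1) = -11202.3 kJ/mol
equation 2 reversed and × 3 (C3H8(g) must end up as a product; ×3 to match 3 C3H8(g) in the target): (-3)·(-2043.9) = +6131.7 kJ/mol
equation 3 × 3 (×3 to match 3 HCHO(g) in the target): (3)·(-526.7) = -1580.1 kJ/mol
equation 4 reversed and × 3/2 (reverse to put C3H4(g) on the product side; ×3/2 to match 3/2 C3H4(g) in the target): (-3/2)·(-1849.0) = +2773.5 kJ/mol
Combining the equations, delta H = (-11202.3) + (+6131.7) + (-1580.1) + (+2773.5) = -3877.2 kJ/mol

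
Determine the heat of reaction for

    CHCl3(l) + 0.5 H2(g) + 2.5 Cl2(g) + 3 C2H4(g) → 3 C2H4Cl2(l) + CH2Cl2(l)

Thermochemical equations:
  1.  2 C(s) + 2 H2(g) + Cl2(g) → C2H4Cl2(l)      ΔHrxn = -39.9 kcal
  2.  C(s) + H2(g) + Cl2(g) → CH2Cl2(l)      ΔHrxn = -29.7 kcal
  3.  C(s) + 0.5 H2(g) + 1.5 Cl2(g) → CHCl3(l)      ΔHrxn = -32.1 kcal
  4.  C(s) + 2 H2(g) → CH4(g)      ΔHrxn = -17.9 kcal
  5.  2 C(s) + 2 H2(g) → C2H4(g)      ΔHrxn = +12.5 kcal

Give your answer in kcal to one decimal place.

eq. 1 × 3: (3)·(-39.9) = -119.7 kcal
eq. 2 as written: -29.7 kcal
eq. 3 reversed: +32.1 kcal
eq. 4: not needed.
eq. 5 reversed and × 3: (-3)·(+12.5) = -37.5 kcal
Since enthalpy is a state function, ΔHrxn = (-119.7) + (-29.7) + (+32.1) + (-37.5) = -154.8 kcal

ΔHrxn = -154.8 kcal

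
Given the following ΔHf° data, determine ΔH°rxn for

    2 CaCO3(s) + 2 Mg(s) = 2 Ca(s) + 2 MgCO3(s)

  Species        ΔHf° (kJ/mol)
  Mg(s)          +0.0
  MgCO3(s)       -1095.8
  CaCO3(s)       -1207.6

ΔH°rxn = 223.6 kJ/mol

ΔH°rxn = Σ nΔHf°(products) − Σ nΔHf°(reactants).
Products: 2·(+0.0) + 2·(-1095.8) = -2191.6
Reactants: 2·(-1207.6) + 2·(+0.0) = -2415.2
ΔH°rxn = (-2191.6) − (-2415.2) = 223.6 kJ/mol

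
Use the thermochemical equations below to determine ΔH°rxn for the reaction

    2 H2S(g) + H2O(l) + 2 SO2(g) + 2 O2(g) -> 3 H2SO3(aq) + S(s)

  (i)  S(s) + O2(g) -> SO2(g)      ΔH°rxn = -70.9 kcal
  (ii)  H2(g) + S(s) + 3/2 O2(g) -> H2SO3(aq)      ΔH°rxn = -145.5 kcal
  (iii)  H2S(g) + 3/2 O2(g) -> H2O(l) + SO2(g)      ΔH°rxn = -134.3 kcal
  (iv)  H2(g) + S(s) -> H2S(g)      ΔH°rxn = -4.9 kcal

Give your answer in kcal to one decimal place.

ΔH°rxn = -216.6 kcal

(i) reversed: +70.9 kcal
(ii) × 3 (×3 to match 3 H2SO3(aq) in the target): (3)·(-145.5) = -436.5 kcal
(iii) reversed (H2O(l) must end up as a reactant): +134.3 kcal
(iv) reversed and × 3: (-3)·(-4.9) = +14.7 kcal
Since enthalpy is a state function, ΔH°rxn = (-1)·(-70.9) + (3)·(-145.5) + (-1)·(-134.3) + (-3)·(-4.9) = -216.6 kcal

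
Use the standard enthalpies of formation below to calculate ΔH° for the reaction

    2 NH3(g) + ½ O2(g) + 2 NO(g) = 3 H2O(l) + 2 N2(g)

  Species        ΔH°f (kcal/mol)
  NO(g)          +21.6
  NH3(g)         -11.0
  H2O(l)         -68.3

ΔH°rxn = Σ nΔHf°(products) − Σ nΔHf°(reactants).
Products: 3·(-68.3) + 2·(+0.0) = -204.9
Reactants: 2·(-11.0) + 1/2·(+0.0) + 2·(+21.6) = +21.2
ΔH° = (-204.9) − (+21.2) = -226.1 kcal/mol

ΔH° = -226.1 kcal/mol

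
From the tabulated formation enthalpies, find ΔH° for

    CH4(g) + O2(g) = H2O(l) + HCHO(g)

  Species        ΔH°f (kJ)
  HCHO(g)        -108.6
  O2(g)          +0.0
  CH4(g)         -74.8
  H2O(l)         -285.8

ΔH° = -319.6 kJ

ΔH°rxn = Σ nΔHf°(products) − Σ nΔHf°(reactants).
Products: 1·(-285.8) + 1·(-108.6) = -394.4
Reactants: 1·(-74.8) + 1·(+0.0) = -74.8
ΔH° = (-394.4) − (-74.8) = -319.6 kJ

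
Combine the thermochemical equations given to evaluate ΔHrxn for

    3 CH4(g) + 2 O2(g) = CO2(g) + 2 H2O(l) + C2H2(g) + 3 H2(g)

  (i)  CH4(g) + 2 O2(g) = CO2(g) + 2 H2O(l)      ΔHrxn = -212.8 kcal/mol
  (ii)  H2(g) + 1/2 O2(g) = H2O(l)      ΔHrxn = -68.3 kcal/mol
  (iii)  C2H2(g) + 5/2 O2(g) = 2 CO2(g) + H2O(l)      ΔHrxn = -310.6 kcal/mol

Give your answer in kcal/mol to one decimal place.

ΔHrxn = -122.9 kcal/mol

(i) × 3: (3)·(-212.8) = -638.4 kcal/mol
(ii) reversed and × 3: (-3)·(-68.3) = +204.9 kcal/mol
(iii) reversed: +310.6 kcal/mol
ΔHrxn = (3)·(-212.8) + (-3)·(-68.3) + (-1)·(-310.6) = -122.9 kcal/mol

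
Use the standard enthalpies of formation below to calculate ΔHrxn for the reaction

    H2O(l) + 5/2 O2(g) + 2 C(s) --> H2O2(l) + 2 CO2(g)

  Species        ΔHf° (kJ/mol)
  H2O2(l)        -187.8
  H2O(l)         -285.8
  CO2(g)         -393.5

ΔHrxn = -689.0 kJ/mol

Products: 1·(-187.8) + 2·(-393.5) = -974.8
Reactants: 1·(-285.8) + 5/2·(+0.0) + 2·(+0.0) = -285.8
ΔHrxn = (-974.8) − (-285.8) = -689.0 kJ/mol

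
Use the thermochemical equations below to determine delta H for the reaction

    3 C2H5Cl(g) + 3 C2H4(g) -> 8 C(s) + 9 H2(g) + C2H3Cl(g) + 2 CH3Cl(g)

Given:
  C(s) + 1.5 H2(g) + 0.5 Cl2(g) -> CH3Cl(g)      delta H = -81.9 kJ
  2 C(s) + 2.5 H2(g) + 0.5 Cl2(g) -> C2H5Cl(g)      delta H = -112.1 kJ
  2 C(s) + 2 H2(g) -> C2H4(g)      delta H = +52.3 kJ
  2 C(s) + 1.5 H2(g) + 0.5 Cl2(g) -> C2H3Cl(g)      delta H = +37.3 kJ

delta H = 52.9 kJ

equation 1 × 2 (scale by 2 for the 2 CH3Cl(g)): (2)·(-81.9) = -163.8 kJ
equation 2 reversed and × 3 (reverse to put C2H5Cl(g) on the reactant side; ×3 to match 3 C2H5Cl(g) in the target): (-3)·(-112.1) = +336.3 kJ
equation 3 reversed and × 3 (C2H4(g) must end up as a reactant; ×3 to match 3 C2H4(g) in the target): (-3)·(+52.3) = -156.9 kJ
equation 4 as written (C2H3Cl(g) already on the product side): +37.3 kJ
Summing the manipulated equations, delta H = (2)·(-81.9) + (-3)·(-112.1) + (-3)·(+52.3) + (1)·(+37.3) = 52.9 kJ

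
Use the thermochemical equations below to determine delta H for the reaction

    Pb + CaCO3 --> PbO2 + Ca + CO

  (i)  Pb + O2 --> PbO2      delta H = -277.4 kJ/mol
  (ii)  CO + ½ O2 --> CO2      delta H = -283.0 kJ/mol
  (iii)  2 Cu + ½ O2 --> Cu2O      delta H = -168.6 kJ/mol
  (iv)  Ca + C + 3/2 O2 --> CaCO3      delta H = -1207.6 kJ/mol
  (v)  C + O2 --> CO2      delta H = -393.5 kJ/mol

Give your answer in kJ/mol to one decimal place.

(i) as written (PbO2 already on the product side): -277.4 kJ/mol
(ii) reversed (reverse to put CO on the product side): +283.0 kJ/mol
(iii): not needed (Cu2O appears nowhere else).
(iv) reversed (CaCO3 must end up as a reactant): +1207.6 kJ/mol
(v) as written: -393.5 kJ/mol
delta H = (-277.4) + (+283.0) + (+1207.6) + (-393.5) = 819.7 kJ/mol

delta H = 819.7 kJ/mol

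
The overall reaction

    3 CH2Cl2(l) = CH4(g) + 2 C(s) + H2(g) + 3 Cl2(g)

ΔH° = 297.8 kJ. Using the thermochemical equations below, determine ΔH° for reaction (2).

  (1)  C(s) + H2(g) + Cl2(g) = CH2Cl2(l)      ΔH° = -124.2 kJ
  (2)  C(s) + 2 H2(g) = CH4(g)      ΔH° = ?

ΔH° = -74.8 kJ

(1) reversed and × 3 (CH2Cl2(l) must end up as a reactant; scale by 3 for the 3 CH2Cl2(l)): (-3)·(-124.2) = +372.6 kJ
(2) as written (CH4(g) already on the product side): contributes x
+297.8 = (+372.6) + x
x = (+297.8 − (+372.6)) / (1) = -74.8 kJ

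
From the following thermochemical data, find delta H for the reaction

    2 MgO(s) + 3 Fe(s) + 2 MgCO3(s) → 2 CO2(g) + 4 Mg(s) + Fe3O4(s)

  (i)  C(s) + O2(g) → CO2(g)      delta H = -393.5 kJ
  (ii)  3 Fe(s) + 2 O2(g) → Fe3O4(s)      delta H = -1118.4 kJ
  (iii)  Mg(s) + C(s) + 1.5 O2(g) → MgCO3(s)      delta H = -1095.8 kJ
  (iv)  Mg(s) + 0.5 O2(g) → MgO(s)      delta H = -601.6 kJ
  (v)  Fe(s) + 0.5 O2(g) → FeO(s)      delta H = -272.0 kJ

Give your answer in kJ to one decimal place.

(i) × 2: (2)·(-393.5) = -787.0 kJ
(ii) as written: -1118.4 kJ
(iii) reversed and × 2: (-2)·(-1095.8) = +2191.6 kJ
(iv) reversed and × 2: (-2)·(-601.6) = +1203.2 kJ
(v): not needed.
delta H = (-787.0) + (-1118.4) + (+2191.6) + (+1203.2) = 1489.4 kJ

delta H = 1489.4 kJ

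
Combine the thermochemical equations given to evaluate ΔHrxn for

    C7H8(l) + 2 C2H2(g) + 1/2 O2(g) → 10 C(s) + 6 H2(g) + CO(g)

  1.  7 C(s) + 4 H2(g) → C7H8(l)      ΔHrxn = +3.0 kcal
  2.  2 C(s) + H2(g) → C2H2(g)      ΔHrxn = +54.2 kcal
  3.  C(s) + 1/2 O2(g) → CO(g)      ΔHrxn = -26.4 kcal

ΔHrxn = -137.8 kcal

eq. 1 reversed (C7H8(l) must end up as a reactant): -3.0 kcal
eq. 2 reversed and × 2 (reverse to put C2H2(g) on the reactant side; scale by 2 for the 2 C2H2(g)): (-2)·(+54.2) = -108.4 kcal
eq. 3 as written (CO(g) already on the product side): -26.4 kcal
ΔHrxn = (-3.0) + (-108.4) + (-26.4) = -137.8 kcal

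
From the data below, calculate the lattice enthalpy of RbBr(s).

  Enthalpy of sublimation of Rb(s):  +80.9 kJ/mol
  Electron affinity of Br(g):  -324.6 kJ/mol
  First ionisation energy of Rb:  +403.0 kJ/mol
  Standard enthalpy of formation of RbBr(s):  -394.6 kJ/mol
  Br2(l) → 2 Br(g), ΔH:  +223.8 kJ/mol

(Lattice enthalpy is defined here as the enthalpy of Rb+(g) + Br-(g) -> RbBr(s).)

ΔHf° = 1·ΔHsub + 1·(ΣIE) + 1/2·D(Br2) + 1·EA + U
-394.6 = 1·(+80.9) + 1·(+403.0) + 1/2·(+223.8) + 1·(-324.6) + U
U = -394.6 − (+271.2) = -665.8 kJ/mol

U = -665.8 kJ/mol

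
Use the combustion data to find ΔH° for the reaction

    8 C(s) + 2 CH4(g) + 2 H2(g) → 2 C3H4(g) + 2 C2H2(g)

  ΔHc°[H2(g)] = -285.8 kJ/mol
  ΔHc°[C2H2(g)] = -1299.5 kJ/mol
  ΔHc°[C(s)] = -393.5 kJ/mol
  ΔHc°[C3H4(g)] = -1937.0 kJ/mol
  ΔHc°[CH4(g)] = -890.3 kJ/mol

ΔH° = 972.8 kJ/mol

Using ΔH = Σ nΔHc°(reactants) − Σ nΔHc°(products):
= [8·(-393.5) + 2·(-890.3) + 2·(-285.8)] − [2·(-1937.0) + 2·(-1299.5)]
= 972.8 kJ/mol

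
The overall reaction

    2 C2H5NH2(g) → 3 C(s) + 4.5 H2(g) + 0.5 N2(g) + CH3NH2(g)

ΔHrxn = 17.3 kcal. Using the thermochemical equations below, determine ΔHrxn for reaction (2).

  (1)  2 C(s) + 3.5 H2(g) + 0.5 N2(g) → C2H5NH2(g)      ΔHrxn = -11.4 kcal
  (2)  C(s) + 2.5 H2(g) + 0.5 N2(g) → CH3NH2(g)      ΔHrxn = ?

(1) reversed and × 2: (-2)·(-11.4) = +22.8 kcal
(2) as written: contributes x
+17.3 = (+22.8) + x
x = (+17.3 − (+22.8)) / (1) = -5.5 kcal

ΔHrxn = -5.5 kcal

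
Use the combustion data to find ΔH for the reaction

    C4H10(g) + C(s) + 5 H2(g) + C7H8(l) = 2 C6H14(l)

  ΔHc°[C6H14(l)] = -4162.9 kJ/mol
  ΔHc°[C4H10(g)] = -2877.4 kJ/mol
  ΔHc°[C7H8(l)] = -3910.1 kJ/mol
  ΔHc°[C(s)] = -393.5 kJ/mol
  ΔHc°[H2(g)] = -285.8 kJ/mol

ΔH = -284.2 kJ/mol

With combustion enthalpies, reactants minus products:
= [1·(-2877.4) + 1·(-393.5) + 5·(-285.8) + 1·(-3910.1)] − [2·(-4162.9)]
= -284.2 kJ/mol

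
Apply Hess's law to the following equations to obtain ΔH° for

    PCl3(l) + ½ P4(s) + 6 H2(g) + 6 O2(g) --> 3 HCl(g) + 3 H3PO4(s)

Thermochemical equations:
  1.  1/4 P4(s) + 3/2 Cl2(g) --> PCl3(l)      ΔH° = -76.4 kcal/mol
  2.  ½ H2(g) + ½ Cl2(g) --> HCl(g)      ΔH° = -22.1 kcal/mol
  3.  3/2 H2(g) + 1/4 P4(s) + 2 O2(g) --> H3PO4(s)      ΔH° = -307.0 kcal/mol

eq. 1 reversed: +76.4 kcal/mol
eq. 2 × 3: (3)·(-22.1) = -66.3 kcal/mol
eq. 3 × 3: (3)·(-307.0) = -921.0 kcal/mol
ΔH° = (-1)·(-76.4) + (3)·(-22.1) + (3)·(-307.0) = -910.9 kcal/mol

ΔH° = -910.9 kcal/mol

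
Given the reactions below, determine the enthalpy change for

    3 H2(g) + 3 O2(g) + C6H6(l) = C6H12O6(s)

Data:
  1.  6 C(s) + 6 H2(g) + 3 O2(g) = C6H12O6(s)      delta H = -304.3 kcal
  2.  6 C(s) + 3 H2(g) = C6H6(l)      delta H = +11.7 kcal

eq. 1 as written: -304.3 kcal
eq. 2 reversed: -11.7 kcal
delta H = (1)·(-304.3) + (-1)·(+11.7) = -316.0 kcal

delta H = -316.0 kcal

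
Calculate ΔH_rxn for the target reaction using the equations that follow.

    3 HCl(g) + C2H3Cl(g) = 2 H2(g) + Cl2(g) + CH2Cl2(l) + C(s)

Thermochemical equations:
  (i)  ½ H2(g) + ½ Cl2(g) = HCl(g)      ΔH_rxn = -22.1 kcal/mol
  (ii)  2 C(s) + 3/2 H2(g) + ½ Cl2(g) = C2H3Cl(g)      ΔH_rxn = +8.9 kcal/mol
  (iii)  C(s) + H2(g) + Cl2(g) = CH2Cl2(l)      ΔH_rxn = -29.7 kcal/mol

ΔH_rxn = 27.7 kcal/mol

(i) reversed and × 3: (-3)·(-22.1) = +66.3 kcal/mol
(ii) reversed: -8.9 kcal/mol
(iii) as written: -29.7 kcal/mol
By Hess's law, ΔH_rxn = (-3)·(-22.1) + (-1)·(+8.9) + (1)·(-29.7) = 27.7 kcal/mol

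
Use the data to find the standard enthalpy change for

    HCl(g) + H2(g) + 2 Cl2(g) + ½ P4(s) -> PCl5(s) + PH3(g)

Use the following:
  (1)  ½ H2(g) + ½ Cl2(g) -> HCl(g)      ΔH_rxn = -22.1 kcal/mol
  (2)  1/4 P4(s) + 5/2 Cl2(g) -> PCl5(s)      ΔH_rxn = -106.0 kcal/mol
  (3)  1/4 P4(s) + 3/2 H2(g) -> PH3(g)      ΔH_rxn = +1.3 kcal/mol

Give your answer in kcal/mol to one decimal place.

ΔH_rxn = -82.6 kcal/mol

(1) reversed: +22.1 kcal/mol
(2) as written: -106.0 kcal/mol
(3) as written: +1.3 kcal/mol
Since enthalpy is a state function, ΔH_rxn = (+22.1) + (-106.0) + (+1.3) = -82.6 kcal/mol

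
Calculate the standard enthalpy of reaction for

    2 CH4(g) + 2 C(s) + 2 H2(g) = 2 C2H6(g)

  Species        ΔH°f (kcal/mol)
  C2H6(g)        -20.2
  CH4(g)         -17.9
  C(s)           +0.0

ΔH°rxn = Σ nΔHf°(products) − Σ nΔHf°(reactants).
Products: 2·(-20.2) = -40.4
Reactants: 2·(-17.9) + 2·(+0.0) + 2·(+0.0) = -35.8
ΔHrxn = (-40.4) − (-35.8) = -4.6 kcal/mol

ΔHrxn = -4.6 kcal/mol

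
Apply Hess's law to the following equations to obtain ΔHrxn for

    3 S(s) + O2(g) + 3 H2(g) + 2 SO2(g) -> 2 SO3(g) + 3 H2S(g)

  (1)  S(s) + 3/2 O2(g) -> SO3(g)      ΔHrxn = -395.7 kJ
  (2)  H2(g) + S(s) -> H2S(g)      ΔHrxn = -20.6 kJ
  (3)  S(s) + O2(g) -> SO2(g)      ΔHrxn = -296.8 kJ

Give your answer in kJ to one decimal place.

ΔHrxn = -259.6 kJ

(1) × 2 (×2 to match 2 SO3(g) in the target): (2)·(-395.7) = -791.4 kJ
(2) × 3 (scale by 3 for the 3 H2S(g)): (3)·(-20.6) = -61.8 kJ
(3) reversed and × 2 (reverse to put SO2(g) on the reactant side; ×2 to match 2 SO2(g) in the target): (-2)·(-296.8) = +593.6 kJ
By Hess's law, ΔHrxn = (-791.4) + (-61.8) + (+593.6) = -259.6 kJ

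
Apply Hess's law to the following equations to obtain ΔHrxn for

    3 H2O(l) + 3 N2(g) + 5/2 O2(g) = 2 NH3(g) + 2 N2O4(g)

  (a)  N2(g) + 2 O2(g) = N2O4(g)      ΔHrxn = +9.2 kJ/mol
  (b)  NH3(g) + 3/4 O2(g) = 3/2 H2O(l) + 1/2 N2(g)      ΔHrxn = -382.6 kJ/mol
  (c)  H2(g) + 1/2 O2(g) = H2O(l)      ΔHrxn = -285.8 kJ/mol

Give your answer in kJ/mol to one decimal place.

(a) × 2 (×2 to match 2 N2O4(g) in the target): (2)·(+9.2) = +18.4 kJ/mol
(b) reversed and × 2 (NH3(g) must end up as a product; scale by 2 for the 2 NH3(g)): (-2)·(-382.6) = +765.2 kJ/mol
(c): not needed (H2(g) appears nowhere else).
ΔHrxn = (2)·(+9.2) + (-2)·(-382.6) = 783.6 kJ/mol

ΔHrxn = 783.6 kJ/mol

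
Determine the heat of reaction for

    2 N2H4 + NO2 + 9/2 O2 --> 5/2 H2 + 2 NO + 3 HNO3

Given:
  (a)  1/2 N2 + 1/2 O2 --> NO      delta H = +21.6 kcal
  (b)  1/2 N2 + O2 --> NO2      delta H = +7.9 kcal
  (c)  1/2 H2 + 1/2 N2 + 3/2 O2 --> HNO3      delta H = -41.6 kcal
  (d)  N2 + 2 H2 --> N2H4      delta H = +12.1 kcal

(a) × 2: (2)·(+21.6) = +43.2 kcal
(b) reversed: -7.9 kcal
(c) × 3: (3)·(-41.6) = -124.8 kcal
(d) reversed and × 2: (-2)·(+12.1) = -24.2 kcal
By Hess's law, delta H = (+43.2) + (-7.9) + (-124.8) + (-24.2) = -113.7 kcal

delta H = -113.7 kcal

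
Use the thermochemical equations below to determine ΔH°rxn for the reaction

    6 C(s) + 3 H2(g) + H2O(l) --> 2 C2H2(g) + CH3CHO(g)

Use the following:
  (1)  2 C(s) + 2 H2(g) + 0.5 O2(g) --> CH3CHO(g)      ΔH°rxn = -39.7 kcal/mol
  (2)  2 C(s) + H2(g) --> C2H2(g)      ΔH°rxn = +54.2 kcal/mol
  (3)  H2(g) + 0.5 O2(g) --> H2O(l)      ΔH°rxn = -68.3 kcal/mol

ΔH°rxn = 137.0 kcal/mol

(1) as written (CH3CHO(g) already on the product side): -39.7 kcal/mol
(2) × 2 (×2 to match 2 C2H2(g) in the target): (2)·(+54.2) = +108.4 kcal/mol
(3) reversed (H2O(l) must end up as a reactant): +68.3 kcal/mol
ΔH°rxn = (1)·(-39.7) + (2)·(+54.2) + (-1)·(-68.3) = 137.0 kcal/mol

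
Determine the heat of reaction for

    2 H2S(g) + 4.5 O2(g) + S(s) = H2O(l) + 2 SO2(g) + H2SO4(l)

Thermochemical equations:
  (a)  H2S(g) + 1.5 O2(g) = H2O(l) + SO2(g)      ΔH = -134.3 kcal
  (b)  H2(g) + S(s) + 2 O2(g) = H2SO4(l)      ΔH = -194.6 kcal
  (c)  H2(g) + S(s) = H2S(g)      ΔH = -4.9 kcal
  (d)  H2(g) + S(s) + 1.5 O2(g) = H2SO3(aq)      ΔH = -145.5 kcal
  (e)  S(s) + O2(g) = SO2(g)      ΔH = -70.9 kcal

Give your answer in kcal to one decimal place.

ΔH = -394.9 kcal

(a) as written (H2O(l) already on the product side): -134.3 kcal
(b) as written (H2SO4(l) already on the product side): -194.6 kcal
(c) reversed: +4.9 kcal
(d): not needed (H2SO3(aq) appears nowhere else).
(e) as written: -70.9 kcal
ΔH = (-134.3) + (-194.6) + (+4.9) + (-70.9) = -394.9 kcal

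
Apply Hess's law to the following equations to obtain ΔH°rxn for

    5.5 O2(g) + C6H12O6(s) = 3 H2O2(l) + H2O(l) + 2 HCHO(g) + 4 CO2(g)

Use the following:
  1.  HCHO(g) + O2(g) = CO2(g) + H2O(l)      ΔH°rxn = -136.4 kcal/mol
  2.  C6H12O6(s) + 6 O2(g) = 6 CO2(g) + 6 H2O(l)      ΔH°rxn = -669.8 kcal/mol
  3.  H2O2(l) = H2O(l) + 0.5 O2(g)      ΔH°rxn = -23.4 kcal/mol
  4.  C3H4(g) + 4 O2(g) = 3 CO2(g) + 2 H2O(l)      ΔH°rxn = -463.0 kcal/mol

ΔH°rxn = -326.8 kcal/mol

eq. 1 reversed and × 2 (reverse to put HCHO(g) on the product side; scale by 2 for the 2 HCHO(g)): (-2)·(-136.4) = +272.8 kcal/mol
eq. 2 as written (C6H12O6(s) already on the reactant side): -669.8 kcal/mol
eq. 3 reversed and × 3 (H2O2(l) must end up as a product; ×3 to match 3 H2O2(l) in the target): (-3)·(-23.4) = +70.2 kcal/mol
eq. 4: not needed (C3H4(g) appears nowhere else).
ΔH°rxn = (-2)·(-136.4) + (1)·(-669.8) + (-3)·(-23.4) = -326.8 kcal/mol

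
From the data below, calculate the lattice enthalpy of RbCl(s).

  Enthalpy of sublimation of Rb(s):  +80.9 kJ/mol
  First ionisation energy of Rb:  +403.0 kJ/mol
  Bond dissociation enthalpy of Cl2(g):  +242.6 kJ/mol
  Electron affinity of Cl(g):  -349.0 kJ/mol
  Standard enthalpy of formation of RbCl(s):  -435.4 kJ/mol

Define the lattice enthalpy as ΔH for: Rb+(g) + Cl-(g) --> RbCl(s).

ΔHf° = 1·ΔHsub + 1·(ΣIE) + 1/2·D(Cl2) + 1·EA + U
-435.4 = 1·(+80.9) + 1·(+403.0) + 1/2·(+242.6) + 1·(-349.0) + U
U = -435.4 − (+256.2) = -691.6 kJ/mol

U = -691.6 kJ/mol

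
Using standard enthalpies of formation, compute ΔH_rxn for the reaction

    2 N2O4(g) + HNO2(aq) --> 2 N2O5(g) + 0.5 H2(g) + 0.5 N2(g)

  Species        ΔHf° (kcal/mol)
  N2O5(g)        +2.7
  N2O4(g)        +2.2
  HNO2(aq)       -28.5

Products: 2·(+2.7) + 1/2·(+0.0) + 1/2·(+0.0) = +5.4
Reactants: 2·(+2.2) + 1·(-28.5) = -24.1
ΔH_rxn = (+5.4) − (-24.1) = 29.5 kcal/mol

ΔH_rxn = 29.5 kcal/mol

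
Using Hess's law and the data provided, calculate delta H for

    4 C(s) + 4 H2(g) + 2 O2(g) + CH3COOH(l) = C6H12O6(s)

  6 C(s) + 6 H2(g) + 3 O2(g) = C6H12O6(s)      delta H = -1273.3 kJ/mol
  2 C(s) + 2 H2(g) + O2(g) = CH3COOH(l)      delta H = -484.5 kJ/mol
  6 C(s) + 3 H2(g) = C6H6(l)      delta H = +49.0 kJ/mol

equation 1 as written (C6H12O6(s) already on the product side): -1273.3 kJ/mol
equation 2 reversed (reverse to put CH3COOH(l) on the reactant side): +484.5 kJ/mol
equation 3: not needed (C6H6(l) appears nowhere else).
Since enthalpy is a state function, delta H = (1)·(-1273.3) + (-1)·(-484.5) = -788.8 kJ/mol

delta H = -788.8 kJ/mol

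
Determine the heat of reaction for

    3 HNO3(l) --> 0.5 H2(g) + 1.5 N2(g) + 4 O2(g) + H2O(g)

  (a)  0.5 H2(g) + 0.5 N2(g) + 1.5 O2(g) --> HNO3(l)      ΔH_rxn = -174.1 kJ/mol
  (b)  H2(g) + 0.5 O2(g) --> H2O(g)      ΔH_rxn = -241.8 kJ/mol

(a) reversed and × 3: (-3)·(-174.1) = +522.3 kJ/mol
(b) as written: -241.8 kJ/mol
ΔH_rxn = (+522.3) + (-241.8) = 280.5 kJ/mol

ΔH_rxn = 280.5 kJ/mol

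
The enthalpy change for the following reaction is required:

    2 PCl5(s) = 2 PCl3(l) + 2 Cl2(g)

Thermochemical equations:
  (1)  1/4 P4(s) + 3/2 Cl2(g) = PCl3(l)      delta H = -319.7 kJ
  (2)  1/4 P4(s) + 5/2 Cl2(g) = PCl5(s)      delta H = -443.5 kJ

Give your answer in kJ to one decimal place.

(1) × 2: (2)·(-319.7) = -639.4 kJ
(2) reversed and × 2: (-2)·(-443.5) = +887.0 kJ
delta H = (-639.4) + (+887.0) = 247.6 kJ

delta H = 247.6 kJ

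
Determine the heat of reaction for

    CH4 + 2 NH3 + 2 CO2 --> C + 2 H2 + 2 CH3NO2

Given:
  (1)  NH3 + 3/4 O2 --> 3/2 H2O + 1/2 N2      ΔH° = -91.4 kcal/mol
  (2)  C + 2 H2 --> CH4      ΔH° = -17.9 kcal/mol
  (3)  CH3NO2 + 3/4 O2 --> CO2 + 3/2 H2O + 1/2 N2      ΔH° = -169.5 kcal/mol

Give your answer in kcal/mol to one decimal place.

ΔH° = 174.1 kcal/mol

(1) × 2: (2)·(-91.4) = -182.8 kcal/mol
(2) reversed: +17.9 kcal/mol
(3) reversed and × 2: (-2)·(-169.5) = +339.0 kcal/mol
By Hess's law, ΔH° = (-182.8) + (+17.9) + (+339.0) = 174.1 kcal/mol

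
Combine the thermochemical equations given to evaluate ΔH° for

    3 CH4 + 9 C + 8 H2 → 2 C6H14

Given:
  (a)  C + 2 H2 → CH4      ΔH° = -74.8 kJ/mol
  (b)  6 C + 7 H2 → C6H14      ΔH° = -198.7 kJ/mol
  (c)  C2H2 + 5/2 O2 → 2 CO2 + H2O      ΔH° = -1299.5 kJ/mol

(a) reversed and × 3: (-3)·(-74.8) = +224.4 kJ/mol
(b) × 2: (2)·(-198.7) = -397.4 kJ/mol
(c): not needed.
Combining the equations, ΔH° = (-3)·(-74.8) + (2)·(-198.7) = -173.0 kJ/mol

ΔH° = -173.0 kJ/mol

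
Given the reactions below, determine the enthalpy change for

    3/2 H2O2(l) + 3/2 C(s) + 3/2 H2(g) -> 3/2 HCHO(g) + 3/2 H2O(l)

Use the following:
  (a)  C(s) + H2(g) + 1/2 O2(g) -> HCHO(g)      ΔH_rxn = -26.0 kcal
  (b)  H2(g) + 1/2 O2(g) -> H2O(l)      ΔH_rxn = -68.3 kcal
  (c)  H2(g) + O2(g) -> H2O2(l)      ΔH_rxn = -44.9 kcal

(a) × 3/2: (3/2)·(-26.0) = -39.0 kcal
(b) × 3/2: (3/2)·(-68.3) = -102.45 kcal
(c) reversed and × 3/2: (-3/2)·(-44.9) = +67.35 kcal
ΔH_rxn = (-39.0) + (-102.45) + (+67.35) = -74.1 kcal

ΔH_rxn = -74.1 kcal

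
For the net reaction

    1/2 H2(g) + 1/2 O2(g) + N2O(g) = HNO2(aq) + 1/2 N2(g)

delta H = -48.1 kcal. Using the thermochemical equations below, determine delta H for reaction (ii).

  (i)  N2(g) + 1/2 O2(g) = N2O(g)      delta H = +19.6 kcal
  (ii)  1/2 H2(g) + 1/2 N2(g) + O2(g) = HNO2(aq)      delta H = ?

delta H = -28.5 kcal

(i) reversed: -19.6 kcal
(ii) as written: contributes x
-48.1 = (-19.6) + x
x = (-48.1 − (-19.6)) / (1) = -28.5 kcal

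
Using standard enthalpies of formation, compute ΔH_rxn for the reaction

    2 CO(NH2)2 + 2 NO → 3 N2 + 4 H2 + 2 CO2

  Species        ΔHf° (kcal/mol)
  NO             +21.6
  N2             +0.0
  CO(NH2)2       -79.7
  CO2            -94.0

ΔH_rxn = -71.8 kcal/mol

Products: 3·(+0.0) + 4·(+0.0) + 2·(-94.0) = -188.0
Reactants: 2·(-79.7) + 2·(+21.6) = -116.2
ΔH_rxn = (-188.0) − (-116.2) = -71.8 kcal/mol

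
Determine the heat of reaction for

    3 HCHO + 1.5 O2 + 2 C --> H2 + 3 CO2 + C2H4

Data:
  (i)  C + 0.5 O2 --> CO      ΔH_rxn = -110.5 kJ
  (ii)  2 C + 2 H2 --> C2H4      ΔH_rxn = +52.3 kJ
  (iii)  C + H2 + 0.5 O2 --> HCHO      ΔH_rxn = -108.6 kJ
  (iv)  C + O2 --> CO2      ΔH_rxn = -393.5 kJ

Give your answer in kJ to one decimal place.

(i): not needed.
(ii) as written: +52.3 kJ
(iii) reversed and × 3: (-3)·(-108.6) = +325.8 kJ
(iv) × 3: (3)·(-393.5) = -1180.5 kJ
ΔH_rxn = (1)·(+52.3) + (-3)·(-108.6) + (3)·(-393.5) = -802.4 kJ

ΔH_rxn = -802.4 kJ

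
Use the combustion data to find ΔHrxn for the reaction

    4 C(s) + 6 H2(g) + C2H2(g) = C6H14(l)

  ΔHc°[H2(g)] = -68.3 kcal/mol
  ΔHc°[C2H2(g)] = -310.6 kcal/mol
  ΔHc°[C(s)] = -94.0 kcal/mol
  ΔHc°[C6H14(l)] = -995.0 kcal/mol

Using ΔH = Σ nΔHc°(reactants) − Σ nΔHc°(products):
= [4·(-94.0) + 6·(-68.3) + 1·(-310.6)] − [1·(-995.0)]
= -101.4 kcal/mol

ΔHrxn = -101.4 kcal/mol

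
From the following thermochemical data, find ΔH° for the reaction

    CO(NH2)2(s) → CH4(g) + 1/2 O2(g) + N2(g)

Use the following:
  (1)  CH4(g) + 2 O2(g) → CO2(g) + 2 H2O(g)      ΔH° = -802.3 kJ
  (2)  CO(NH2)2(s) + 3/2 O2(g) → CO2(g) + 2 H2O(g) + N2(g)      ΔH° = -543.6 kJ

(1) reversed: +802.3 kJ
(2) as written: -543.6 kJ
Summing the manipulated equations, ΔH° = (-1)·(-802.3) + (1)·(-543.6) = 258.7 kJ

ΔH° = 258.7 kJ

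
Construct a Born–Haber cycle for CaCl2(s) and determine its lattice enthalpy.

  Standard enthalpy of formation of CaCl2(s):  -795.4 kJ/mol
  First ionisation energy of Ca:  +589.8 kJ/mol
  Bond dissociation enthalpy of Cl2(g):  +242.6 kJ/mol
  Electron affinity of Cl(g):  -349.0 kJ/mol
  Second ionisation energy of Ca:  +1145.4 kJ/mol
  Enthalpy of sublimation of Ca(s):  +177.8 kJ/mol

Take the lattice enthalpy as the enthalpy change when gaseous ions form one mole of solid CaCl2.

ΔHf° = 1·ΔHsub + 1·(ΣIE) + 1·D(Cl2) + 2·EA + U
-795.4 = 1·(+177.8) + 1·(+1735.2) + 1·(+242.6) + 2·(-349.0) + U
U = -795.4 − (+1457.6) = -2253.0 kJ/mol

U = -2253.0 kJ/mol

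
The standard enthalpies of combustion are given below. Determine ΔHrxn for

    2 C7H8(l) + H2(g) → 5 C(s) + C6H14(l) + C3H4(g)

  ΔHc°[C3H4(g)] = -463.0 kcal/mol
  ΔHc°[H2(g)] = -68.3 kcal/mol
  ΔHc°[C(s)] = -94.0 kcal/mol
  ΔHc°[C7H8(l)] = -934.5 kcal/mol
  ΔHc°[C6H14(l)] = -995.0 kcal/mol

ΔHrxn = -9.3 kcal/mol

Using ΔH = Σ nΔHc°(reactants) − Σ nΔHc°(products):
= [2·(-934.5) + 1·(-68.3)] − [5·(-94.0) + 1·(-995.0) + 1·(-463.0)]
= -9.3 kcal/mol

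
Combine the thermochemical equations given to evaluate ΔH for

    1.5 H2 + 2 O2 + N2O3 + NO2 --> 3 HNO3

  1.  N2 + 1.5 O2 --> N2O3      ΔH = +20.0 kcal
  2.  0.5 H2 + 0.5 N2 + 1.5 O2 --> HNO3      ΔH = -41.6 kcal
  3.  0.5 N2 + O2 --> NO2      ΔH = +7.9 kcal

eq. 1 reversed (reverse to put N2O3 on the reactant side): -20.0 kcal
eq. 2 × 3 (×3 to match 3 HNO3 in the target): (3)·(-41.6) = -124.8 kcal
eq. 3 reversed (reverse to put NO2 on the reactant side): -7.9 kcal
Combining the equations, ΔH = (-1)·(+20.0) + (3)·(-41.6) + (-1)·(+7.9) = -152.7 kcal

ΔH = -152.7 kcal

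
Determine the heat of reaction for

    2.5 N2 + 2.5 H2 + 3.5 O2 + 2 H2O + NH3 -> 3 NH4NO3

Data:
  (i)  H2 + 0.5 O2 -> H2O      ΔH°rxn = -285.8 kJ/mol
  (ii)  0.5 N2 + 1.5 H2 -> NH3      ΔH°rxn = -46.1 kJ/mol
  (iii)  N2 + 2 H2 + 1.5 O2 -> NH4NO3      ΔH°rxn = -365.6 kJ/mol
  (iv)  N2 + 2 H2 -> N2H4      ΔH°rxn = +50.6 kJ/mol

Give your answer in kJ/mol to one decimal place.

(i) reversed and × 2: (-2)·(-285.8) = +571.6 kJ/mol
(ii) reversed: +46.1 kJ/mol
(iii) × 3: (3)·(-365.6) = -1096.8 kJ/mol
(iv): not needed.
Combining the equations, ΔH°rxn = (-2)·(-285.8) + (-1)·(-46.1) + (3)·(-365.6) = -479.1 kJ/mol

ΔH°rxn = -479.1 kJ/mol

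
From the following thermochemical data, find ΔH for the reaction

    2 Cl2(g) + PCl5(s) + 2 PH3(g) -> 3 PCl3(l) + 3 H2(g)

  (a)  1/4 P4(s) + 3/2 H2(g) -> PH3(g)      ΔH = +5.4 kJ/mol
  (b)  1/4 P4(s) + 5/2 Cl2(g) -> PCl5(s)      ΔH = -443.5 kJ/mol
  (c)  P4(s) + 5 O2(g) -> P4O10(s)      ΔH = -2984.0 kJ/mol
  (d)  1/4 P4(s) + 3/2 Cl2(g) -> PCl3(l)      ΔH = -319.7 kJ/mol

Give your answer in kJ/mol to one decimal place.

ΔH = -526.4 kJ/mol

(a) reversed and × 2 (PH3(g) must end up as a reactant; ×2 to match 2 PH3(g) in the target): (-2)·(+5.4) = -10.8 kJ/mol
(b) reversed (reverse to put PCl5(s) on the reactant side): +443.5 kJ/mol
(c): not needed (O2(g) appears nowhere else).
(d) × 3 (×3 to match 3 PCl3(l) in the target): (3)·(-319.7) = -959.1 kJ/mol
ΔH = (-10.8) + (+443.5) + (-959.1) = -526.4 kJ/mol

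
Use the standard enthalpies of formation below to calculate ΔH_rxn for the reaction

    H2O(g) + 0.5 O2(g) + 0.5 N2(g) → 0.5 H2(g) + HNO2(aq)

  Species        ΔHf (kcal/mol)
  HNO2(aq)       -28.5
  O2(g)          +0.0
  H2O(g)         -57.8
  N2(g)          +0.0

ΔH°rxn = Σ nΔHf°(products) − Σ nΔHf°(reactants).
Products: 1/2·(+0.0) + 1·(-28.5) = -28.5
Reactants: 1·(-57.8) + 1/2·(+0.0) + 1/2·(+0.0) = -57.8
ΔH_rxn = (-28.5) − (-57.8) = 29.3 kcal/mol

ΔH_rxn = 29.3 kcal/mol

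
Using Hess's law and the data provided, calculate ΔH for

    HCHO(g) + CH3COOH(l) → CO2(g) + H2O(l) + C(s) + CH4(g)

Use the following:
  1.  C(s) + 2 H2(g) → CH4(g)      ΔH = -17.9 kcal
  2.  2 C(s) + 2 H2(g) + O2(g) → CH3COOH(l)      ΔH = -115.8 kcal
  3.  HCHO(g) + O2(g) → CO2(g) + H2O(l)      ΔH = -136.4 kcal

eq. 1 as written: -17.9 kcal
eq. 2 reversed: +115.8 kcal
eq. 3 as written: -136.4 kcal
ΔH = (1)·(-17.9) + (-1)·(-115.8) + (1)·(-136.4) = -38.5 kcal

ΔH = -38.5 kcal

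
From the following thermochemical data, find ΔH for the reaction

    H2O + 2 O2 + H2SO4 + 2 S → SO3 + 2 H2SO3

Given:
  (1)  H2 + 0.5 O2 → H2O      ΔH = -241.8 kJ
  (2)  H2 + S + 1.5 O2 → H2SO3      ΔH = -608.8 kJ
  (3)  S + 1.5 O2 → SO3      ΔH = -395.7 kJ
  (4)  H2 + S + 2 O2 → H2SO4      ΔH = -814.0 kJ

(1) reversed: +241.8 kJ
(2) × 2: (2)·(-608.8) = -1217.6 kJ
(3) as written: -395.7 kJ
(4) reversed: +814.0 kJ
ΔH = (+241.8) + (-1217.6) + (-395.7) + (+814.0) = -557.5 kJ

ΔH = -557.5 kJ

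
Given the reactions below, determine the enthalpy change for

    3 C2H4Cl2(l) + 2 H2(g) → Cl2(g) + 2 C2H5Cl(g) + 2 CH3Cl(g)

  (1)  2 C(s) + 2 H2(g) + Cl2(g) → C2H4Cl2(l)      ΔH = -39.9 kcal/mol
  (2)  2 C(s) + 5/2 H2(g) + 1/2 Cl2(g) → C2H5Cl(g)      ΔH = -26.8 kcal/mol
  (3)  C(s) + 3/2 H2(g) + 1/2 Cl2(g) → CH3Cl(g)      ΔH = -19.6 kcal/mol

(1) reversed and × 3: (-3)·(-39.9) = +119.7 kcal/mol
(2) × 2: (2)·(-26.8) = -53.6 kcal/mol
(3) × 2: (2)·(-19.6) = -39.2 kcal/mol
Since enthalpy is a state function, ΔH = (+119.7) + (-53.6) + (-39.2) = 26.9 kcal/mol

ΔH = 26.9 kcal/mol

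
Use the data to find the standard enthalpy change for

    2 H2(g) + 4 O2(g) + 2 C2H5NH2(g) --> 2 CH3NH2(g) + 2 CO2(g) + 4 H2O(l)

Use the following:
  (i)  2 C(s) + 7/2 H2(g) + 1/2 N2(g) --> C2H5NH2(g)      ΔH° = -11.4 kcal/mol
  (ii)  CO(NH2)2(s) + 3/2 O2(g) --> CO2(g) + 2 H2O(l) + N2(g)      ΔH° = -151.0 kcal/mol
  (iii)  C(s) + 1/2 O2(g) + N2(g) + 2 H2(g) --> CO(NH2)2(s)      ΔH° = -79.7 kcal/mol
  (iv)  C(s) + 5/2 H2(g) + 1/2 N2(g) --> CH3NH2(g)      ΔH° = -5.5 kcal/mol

(i) reversed and × 2: (-2)·(-11.4) = +22.8 kcal/mol
(ii) × 2: (2)·(-151.0) = -302.0 kcal/mol
(iii) × 2: (2)·(-79.7) = -159.4 kcal/mol
(iv) × 2: (2)·(-5.5) = -11.0 kcal/mol
Summing the manipulated equations, ΔH° = (-2)·(-11.4) + (2)·(-151.0) + (2)·(-79.7) + (2)·(-5.5) = -449.6 kcal/mol

ΔH° = -449.6 kcal/mol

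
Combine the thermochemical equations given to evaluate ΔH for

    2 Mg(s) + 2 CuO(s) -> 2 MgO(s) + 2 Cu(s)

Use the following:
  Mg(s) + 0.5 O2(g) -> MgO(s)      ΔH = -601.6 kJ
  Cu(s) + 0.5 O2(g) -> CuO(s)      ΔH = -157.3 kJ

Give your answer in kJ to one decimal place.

equation 1 × 2: (2)·(-601.6) = -1203.2 kJ
equation 2 reversed and × 2: (-2)·(-157.3) = +314.6 kJ
Since enthalpy is a state function, ΔH = (2)·(-601.6) + (-2)·(-157.3) = -888.6 kJ

ΔH = -888.6 kJ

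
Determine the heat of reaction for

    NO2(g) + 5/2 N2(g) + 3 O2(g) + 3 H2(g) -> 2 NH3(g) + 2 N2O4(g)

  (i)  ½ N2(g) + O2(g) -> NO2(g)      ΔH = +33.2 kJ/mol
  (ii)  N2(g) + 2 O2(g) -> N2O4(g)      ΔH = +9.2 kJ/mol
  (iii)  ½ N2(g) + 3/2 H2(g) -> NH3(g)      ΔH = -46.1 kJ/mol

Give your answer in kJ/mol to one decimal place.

(i) reversed (NO2(g) must end up as a reactant): -33.2 kJ/mol
(ii) × 2 (scale by 2 for the 2 N2O4(g)): (2)·(+9.2) = +18.4 kJ/mol
(iii) × 2 (×2 to match 2 NH3(g) in the target): (2)·(-46.1) = -92.2 kJ/mol
Combining the equations, ΔH = (-1)·(+33.2) + (2)·(+9.2) + (2)·(-46.1) = -107.0 kJ/mol

ΔH = -107.0 kJ/mol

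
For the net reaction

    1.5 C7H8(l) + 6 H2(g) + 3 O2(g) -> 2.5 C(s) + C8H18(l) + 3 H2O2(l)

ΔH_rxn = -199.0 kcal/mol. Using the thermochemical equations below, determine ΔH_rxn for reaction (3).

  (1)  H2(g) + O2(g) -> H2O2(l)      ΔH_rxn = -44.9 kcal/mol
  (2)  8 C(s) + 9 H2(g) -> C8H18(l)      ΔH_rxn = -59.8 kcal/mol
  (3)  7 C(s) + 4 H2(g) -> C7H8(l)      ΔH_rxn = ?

(1) × 3: (3)·(-44.9) = -134.7 kcal/mol
(2) as written: -59.8 kcal/mol
(3) reversed and × 3/2: contributes −3/2·x
-199.0 = (-134.7) + (-59.8) − 3/2·x
x = (-199.0 − (-194.5)) / (-3/2) = 3.0 kcal/mol

ΔH_rxn = 3.0 kcal/mol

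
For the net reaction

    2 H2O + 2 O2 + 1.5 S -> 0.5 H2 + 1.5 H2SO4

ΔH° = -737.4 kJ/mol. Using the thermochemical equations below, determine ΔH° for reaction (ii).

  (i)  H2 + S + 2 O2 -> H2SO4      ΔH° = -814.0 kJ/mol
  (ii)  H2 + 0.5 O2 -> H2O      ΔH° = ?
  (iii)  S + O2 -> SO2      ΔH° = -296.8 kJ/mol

ΔH° = -241.8 kJ/mol

(i) × 3/2: (3/2)·(-814.0) = -1221.0 kJ/mol
(ii) reversed and × 2: contributes −2·x
(iii): not needed.
-737.4 = (-1221.0) − 2·x
x = (-737.4 − (-1221.0)) / (-2) = -241.8 kJ/mol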